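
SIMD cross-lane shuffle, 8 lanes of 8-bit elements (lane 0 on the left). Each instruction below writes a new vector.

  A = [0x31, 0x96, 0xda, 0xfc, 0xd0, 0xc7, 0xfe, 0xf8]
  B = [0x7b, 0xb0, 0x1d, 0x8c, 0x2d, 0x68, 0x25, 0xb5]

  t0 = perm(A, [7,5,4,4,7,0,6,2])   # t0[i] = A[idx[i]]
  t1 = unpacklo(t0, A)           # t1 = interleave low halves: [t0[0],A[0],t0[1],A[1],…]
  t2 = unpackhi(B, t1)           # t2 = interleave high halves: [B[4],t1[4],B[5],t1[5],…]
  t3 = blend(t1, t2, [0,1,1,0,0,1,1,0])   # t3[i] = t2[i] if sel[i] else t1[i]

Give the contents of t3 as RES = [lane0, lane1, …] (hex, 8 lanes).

t0 = [0xf8, 0xc7, 0xd0, 0xd0, 0xf8, 0x31, 0xfe, 0xda]
t1 = [0xf8, 0x31, 0xc7, 0x96, 0xd0, 0xda, 0xd0, 0xfc]
t2 = [0x2d, 0xd0, 0x68, 0xda, 0x25, 0xd0, 0xb5, 0xfc]
t3 = [0xf8, 0xd0, 0x68, 0x96, 0xd0, 0xd0, 0xb5, 0xfc]

RES = [0xf8, 0xd0, 0x68, 0x96, 0xd0, 0xd0, 0xb5, 0xfc]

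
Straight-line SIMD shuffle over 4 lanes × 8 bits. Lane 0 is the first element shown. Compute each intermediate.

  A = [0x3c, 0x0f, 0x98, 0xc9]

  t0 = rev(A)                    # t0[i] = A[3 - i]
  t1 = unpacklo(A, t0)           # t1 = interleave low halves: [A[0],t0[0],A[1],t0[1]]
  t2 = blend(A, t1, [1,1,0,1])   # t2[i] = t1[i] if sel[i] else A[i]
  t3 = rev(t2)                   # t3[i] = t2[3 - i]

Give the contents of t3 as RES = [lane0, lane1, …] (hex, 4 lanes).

RES = [ 0x98  0x98  0xc9  0x3c ]

t0 = [0xc9, 0x98, 0x0f, 0x3c]
t1 = [0x3c, 0xc9, 0x0f, 0x98]
t2 = [0x3c, 0xc9, 0x98, 0x98]
t3 = [0x98, 0x98, 0xc9, 0x3c]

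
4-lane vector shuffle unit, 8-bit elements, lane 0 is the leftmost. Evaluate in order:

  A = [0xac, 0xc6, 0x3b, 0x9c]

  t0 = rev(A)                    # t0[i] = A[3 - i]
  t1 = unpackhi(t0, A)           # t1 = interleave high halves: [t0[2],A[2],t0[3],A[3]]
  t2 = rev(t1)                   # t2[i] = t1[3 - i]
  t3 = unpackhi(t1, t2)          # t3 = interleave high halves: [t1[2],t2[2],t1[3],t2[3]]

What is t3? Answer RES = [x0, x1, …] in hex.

t0 = [0x9c, 0x3b, 0xc6, 0xac]
t1 = [0xc6, 0x3b, 0xac, 0x9c]
t2 = [0x9c, 0xac, 0x3b, 0xc6]
t3 = [0xac, 0x3b, 0x9c, 0xc6]

RES = [ 0xac  0x3b  0x9c  0xc6 ]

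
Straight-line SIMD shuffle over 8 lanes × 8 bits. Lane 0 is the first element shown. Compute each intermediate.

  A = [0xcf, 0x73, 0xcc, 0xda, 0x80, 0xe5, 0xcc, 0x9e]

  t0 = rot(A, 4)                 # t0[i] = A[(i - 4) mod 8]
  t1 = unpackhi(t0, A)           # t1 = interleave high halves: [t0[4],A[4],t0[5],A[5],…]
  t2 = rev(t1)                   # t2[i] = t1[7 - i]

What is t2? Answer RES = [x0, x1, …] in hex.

RES = [ 0x9e  0xda  0xcc  0xcc  0xe5  0x73  0x80  0xcf ]

→ t0 |80|e5|cc|9e|cf|73|cc|da|
→ t1 |cf|80|73|e5|cc|cc|da|9e|
→ t2 |9e|da|cc|cc|e5|73|80|cf|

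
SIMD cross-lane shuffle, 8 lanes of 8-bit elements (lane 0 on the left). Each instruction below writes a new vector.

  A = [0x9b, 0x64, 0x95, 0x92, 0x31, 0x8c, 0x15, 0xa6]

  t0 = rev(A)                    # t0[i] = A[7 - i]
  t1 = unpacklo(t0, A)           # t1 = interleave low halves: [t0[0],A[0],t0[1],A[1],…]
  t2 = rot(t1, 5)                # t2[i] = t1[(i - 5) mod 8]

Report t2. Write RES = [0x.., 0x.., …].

  t0: a6 15 8c 31 92 95 64 9b
  t1: a6 9b 15 64 8c 95 31 92
  t2: 64 8c 95 31 92 a6 9b 15

RES = [ 0x64  0x8c  0x95  0x31  0x92  0xa6  0x9b  0x15 ]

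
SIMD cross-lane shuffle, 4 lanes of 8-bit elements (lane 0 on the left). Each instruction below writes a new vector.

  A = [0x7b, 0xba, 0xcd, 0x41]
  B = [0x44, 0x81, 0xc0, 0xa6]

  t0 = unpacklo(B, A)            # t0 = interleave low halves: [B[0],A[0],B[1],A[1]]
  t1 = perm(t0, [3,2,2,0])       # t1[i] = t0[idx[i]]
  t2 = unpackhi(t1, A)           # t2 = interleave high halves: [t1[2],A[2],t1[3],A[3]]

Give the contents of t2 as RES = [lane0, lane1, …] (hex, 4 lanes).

RES = [ 0x81  0xcd  0x44  0x41 ]

  t0: 44 7b 81 ba
  t1: ba 81 81 44
  t2: 81 cd 44 41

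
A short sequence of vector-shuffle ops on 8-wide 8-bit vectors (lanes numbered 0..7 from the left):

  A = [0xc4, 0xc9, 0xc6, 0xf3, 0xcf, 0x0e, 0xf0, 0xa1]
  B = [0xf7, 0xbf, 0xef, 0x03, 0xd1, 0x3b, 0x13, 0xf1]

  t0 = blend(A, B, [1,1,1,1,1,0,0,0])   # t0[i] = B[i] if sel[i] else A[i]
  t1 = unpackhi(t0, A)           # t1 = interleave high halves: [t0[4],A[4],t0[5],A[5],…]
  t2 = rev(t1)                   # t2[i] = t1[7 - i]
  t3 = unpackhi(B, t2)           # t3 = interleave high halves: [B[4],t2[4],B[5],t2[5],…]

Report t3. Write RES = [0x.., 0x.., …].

RES = [0xd1, 0x0e, 0x3b, 0x0e, 0x13, 0xcf, 0xf1, 0xd1]

t0 = [0xf7, 0xbf, 0xef, 0x03, 0xd1, 0x0e, 0xf0, 0xa1]
t1 = [0xd1, 0xcf, 0x0e, 0x0e, 0xf0, 0xf0, 0xa1, 0xa1]
t2 = [0xa1, 0xa1, 0xf0, 0xf0, 0x0e, 0x0e, 0xcf, 0xd1]
t3 = [0xd1, 0x0e, 0x3b, 0x0e, 0x13, 0xcf, 0xf1, 0xd1]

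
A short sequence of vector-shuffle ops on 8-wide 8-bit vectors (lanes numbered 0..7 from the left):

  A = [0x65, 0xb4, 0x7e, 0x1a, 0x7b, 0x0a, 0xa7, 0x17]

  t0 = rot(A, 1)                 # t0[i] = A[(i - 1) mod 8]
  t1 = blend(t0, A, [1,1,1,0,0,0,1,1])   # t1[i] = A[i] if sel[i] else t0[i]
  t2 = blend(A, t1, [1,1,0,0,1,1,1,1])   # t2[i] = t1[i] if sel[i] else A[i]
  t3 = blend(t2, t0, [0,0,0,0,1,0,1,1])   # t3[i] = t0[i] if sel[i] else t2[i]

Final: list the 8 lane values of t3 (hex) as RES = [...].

t0 = [0x17, 0x65, 0xb4, 0x7e, 0x1a, 0x7b, 0x0a, 0xa7]
t1 = [0x65, 0xb4, 0x7e, 0x7e, 0x1a, 0x7b, 0xa7, 0x17]
t2 = [0x65, 0xb4, 0x7e, 0x1a, 0x1a, 0x7b, 0xa7, 0x17]
t3 = [0x65, 0xb4, 0x7e, 0x1a, 0x1a, 0x7b, 0x0a, 0xa7]

RES = [0x65, 0xb4, 0x7e, 0x1a, 0x1a, 0x7b, 0x0a, 0xa7]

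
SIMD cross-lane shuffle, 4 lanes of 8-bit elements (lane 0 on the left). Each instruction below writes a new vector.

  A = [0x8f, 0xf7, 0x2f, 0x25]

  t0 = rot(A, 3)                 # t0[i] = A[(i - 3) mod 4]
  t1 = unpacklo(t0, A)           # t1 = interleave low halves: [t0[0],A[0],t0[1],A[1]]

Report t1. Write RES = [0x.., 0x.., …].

  t0: f7 2f 25 8f
  t1: f7 8f 2f f7

RES = [0xf7, 0x8f, 0x2f, 0xf7]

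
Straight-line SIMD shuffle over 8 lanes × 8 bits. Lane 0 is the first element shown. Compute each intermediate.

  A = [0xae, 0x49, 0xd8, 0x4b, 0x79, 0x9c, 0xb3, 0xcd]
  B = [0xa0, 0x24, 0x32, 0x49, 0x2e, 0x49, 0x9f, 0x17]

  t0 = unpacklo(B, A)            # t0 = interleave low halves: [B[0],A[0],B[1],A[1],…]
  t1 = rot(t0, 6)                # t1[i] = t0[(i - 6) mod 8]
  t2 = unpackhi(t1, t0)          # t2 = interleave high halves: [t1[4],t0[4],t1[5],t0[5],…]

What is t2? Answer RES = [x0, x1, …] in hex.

RES = [0x49, 0x32, 0x4b, 0xd8, 0xa0, 0x49, 0xae, 0x4b]

→ t0 |a0|ae|24|49|32|d8|49|4b|
→ t1 |24|49|32|d8|49|4b|a0|ae|
→ t2 |49|32|4b|d8|a0|49|ae|4b|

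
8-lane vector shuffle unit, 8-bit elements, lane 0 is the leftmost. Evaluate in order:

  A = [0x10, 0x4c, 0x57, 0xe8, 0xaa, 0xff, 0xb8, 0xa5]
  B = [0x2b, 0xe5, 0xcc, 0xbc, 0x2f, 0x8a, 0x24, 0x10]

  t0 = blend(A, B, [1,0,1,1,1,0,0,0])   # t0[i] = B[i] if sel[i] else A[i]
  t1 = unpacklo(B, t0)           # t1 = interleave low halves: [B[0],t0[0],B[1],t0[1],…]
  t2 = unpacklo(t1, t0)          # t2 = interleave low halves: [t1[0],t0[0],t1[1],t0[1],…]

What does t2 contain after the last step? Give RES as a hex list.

→ t0 |2b|4c|cc|bc|2f|ff|b8|a5|
→ t1 |2b|2b|e5|4c|cc|cc|bc|bc|
→ t2 |2b|2b|2b|4c|e5|cc|4c|bc|

RES = [ 0x2b  0x2b  0x2b  0x4c  0xe5  0xcc  0x4c  0xbc ]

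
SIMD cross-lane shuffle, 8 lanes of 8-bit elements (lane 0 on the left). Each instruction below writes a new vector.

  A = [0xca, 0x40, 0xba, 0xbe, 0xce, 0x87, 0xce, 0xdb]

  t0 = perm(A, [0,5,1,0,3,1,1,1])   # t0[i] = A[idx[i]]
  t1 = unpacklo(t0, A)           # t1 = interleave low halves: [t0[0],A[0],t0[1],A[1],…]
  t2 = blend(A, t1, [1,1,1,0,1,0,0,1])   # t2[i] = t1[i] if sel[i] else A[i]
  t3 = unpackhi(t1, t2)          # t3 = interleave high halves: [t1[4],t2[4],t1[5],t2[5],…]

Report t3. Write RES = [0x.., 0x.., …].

RES = [0x40, 0x40, 0xba, 0x87, 0xca, 0xce, 0xbe, 0xbe]

t0 = [0xca, 0x87, 0x40, 0xca, 0xbe, 0x40, 0x40, 0x40]
t1 = [0xca, 0xca, 0x87, 0x40, 0x40, 0xba, 0xca, 0xbe]
t2 = [0xca, 0xca, 0x87, 0xbe, 0x40, 0x87, 0xce, 0xbe]
t3 = [0x40, 0x40, 0xba, 0x87, 0xca, 0xce, 0xbe, 0xbe]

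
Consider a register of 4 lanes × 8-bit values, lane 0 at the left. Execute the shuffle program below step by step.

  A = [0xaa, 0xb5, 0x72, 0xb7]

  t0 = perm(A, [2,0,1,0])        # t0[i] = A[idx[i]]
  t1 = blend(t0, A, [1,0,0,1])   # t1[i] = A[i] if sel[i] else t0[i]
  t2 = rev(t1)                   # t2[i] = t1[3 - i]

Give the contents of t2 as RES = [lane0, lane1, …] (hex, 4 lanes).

RES = [0xb7, 0xb5, 0xaa, 0xaa]

→ t0 |72|aa|b5|aa|
→ t1 |aa|aa|b5|b7|
→ t2 |b7|b5|aa|aa|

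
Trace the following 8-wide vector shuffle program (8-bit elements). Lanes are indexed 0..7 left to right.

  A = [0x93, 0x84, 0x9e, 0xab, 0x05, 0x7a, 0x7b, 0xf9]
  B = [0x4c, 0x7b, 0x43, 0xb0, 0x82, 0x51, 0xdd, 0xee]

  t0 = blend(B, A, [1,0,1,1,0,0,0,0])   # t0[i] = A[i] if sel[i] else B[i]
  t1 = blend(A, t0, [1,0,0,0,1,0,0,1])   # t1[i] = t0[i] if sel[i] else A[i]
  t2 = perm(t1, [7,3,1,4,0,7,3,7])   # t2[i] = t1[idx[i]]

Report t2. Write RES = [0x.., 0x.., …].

→ t0 |93|7b|9e|ab|82|51|dd|ee|
→ t1 |93|84|9e|ab|82|7a|7b|ee|
→ t2 |ee|ab|84|82|93|ee|ab|ee|

RES = [ 0xee  0xab  0x84  0x82  0x93  0xee  0xab  0xee ]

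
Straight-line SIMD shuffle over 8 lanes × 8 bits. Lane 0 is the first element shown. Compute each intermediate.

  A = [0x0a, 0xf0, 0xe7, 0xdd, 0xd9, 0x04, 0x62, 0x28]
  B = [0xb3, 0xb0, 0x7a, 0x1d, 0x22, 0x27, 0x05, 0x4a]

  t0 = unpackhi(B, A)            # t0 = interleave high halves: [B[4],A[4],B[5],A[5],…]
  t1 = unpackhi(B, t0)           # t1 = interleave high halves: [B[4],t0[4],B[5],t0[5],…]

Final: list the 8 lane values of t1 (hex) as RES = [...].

RES = [ 0x22  0x05  0x27  0x62  0x05  0x4a  0x4a  0x28 ]

  t0: 22 d9 27 04 05 62 4a 28
  t1: 22 05 27 62 05 4a 4a 28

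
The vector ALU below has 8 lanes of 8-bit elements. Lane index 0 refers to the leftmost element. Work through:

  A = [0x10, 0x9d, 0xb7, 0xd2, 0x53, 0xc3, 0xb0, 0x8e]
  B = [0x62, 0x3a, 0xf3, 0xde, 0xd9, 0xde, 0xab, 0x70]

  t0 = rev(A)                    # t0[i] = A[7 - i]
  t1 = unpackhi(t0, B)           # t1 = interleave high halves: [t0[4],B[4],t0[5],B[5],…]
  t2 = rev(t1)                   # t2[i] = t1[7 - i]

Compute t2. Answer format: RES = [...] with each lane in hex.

t0 = [0x8e, 0xb0, 0xc3, 0x53, 0xd2, 0xb7, 0x9d, 0x10]
t1 = [0xd2, 0xd9, 0xb7, 0xde, 0x9d, 0xab, 0x10, 0x70]
t2 = [0x70, 0x10, 0xab, 0x9d, 0xde, 0xb7, 0xd9, 0xd2]

RES = [0x70, 0x10, 0xab, 0x9d, 0xde, 0xb7, 0xd9, 0xd2]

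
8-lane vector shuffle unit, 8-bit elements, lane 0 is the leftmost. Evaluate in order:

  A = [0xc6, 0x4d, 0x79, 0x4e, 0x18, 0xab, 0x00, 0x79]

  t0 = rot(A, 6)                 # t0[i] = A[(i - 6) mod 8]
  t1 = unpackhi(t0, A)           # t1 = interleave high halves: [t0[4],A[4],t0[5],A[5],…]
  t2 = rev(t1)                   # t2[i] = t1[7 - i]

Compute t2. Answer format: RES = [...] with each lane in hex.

→ t0 |79|4e|18|ab|00|79|c6|4d|
→ t1 |00|18|79|ab|c6|00|4d|79|
→ t2 |79|4d|00|c6|ab|79|18|00|

RES = [ 0x79  0x4d  0x00  0xc6  0xab  0x79  0x18  0x00 ]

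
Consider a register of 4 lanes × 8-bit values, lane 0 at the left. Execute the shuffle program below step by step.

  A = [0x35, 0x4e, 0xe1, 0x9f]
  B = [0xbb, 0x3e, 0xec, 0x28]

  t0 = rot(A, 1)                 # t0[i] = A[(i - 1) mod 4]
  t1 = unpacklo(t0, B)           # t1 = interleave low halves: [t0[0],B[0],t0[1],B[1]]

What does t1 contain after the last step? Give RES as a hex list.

→ t0 |9f|35|4e|e1|
→ t1 |9f|bb|35|3e|

RES = [ 0x9f  0xbb  0x35  0x3e ]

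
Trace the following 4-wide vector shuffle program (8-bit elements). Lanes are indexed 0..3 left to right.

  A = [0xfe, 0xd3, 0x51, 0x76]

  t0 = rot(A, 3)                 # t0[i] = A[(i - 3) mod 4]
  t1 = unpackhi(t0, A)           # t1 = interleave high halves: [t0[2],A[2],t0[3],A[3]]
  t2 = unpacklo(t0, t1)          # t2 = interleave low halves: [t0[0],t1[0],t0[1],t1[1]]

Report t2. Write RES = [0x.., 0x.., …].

→ t0 |d3|51|76|fe|
→ t1 |76|51|fe|76|
→ t2 |d3|76|51|51|

RES = [0xd3, 0x76, 0x51, 0x51]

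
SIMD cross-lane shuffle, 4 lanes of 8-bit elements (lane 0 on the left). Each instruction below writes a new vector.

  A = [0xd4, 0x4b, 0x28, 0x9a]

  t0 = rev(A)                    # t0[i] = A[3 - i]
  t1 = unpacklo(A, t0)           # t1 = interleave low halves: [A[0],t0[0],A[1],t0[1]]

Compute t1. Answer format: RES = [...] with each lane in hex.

  t0: 9a 28 4b d4
  t1: d4 9a 4b 28

RES = [0xd4, 0x9a, 0x4b, 0x28]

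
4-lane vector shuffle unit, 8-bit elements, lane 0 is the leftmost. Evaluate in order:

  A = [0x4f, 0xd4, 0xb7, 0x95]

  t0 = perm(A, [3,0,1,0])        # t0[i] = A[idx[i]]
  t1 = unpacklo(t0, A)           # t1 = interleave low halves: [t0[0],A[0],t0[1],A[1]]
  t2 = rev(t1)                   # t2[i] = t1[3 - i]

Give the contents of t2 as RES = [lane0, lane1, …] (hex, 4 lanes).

t0 = [0x95, 0x4f, 0xd4, 0x4f]
t1 = [0x95, 0x4f, 0x4f, 0xd4]
t2 = [0xd4, 0x4f, 0x4f, 0x95]

RES = [0xd4, 0x4f, 0x4f, 0x95]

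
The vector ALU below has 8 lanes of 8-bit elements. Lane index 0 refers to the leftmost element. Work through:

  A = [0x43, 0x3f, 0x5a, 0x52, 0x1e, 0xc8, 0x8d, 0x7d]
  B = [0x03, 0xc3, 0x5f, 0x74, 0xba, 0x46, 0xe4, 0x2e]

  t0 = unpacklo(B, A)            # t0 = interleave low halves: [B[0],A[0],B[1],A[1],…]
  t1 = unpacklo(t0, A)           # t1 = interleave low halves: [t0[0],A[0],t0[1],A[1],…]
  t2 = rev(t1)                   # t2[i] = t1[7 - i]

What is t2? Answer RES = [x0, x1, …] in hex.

RES = [0x52, 0x3f, 0x5a, 0xc3, 0x3f, 0x43, 0x43, 0x03]

→ t0 |03|43|c3|3f|5f|5a|74|52|
→ t1 |03|43|43|3f|c3|5a|3f|52|
→ t2 |52|3f|5a|c3|3f|43|43|03|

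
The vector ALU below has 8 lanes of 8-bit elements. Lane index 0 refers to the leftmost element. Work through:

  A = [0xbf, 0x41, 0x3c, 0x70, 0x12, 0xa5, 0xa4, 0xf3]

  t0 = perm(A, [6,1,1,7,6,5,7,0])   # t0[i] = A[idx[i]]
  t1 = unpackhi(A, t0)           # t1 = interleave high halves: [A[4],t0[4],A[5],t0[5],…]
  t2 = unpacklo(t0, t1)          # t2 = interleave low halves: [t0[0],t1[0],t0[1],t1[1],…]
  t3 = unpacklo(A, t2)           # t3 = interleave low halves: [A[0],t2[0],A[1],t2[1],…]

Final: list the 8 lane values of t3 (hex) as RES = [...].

RES = [0xbf, 0xa4, 0x41, 0x12, 0x3c, 0x41, 0x70, 0xa4]

  t0: a4 41 41 f3 a4 a5 f3 bf
  t1: 12 a4 a5 a5 a4 f3 f3 bf
  t2: a4 12 41 a4 41 a5 f3 a5
  t3: bf a4 41 12 3c 41 70 a4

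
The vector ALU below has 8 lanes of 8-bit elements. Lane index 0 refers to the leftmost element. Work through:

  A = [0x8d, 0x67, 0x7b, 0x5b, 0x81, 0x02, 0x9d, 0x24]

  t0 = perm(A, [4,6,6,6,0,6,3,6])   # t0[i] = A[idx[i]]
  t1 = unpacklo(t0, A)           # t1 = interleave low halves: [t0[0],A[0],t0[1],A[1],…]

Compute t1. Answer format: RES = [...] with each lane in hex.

RES = [0x81, 0x8d, 0x9d, 0x67, 0x9d, 0x7b, 0x9d, 0x5b]

t0 = [0x81, 0x9d, 0x9d, 0x9d, 0x8d, 0x9d, 0x5b, 0x9d]
t1 = [0x81, 0x8d, 0x9d, 0x67, 0x9d, 0x7b, 0x9d, 0x5b]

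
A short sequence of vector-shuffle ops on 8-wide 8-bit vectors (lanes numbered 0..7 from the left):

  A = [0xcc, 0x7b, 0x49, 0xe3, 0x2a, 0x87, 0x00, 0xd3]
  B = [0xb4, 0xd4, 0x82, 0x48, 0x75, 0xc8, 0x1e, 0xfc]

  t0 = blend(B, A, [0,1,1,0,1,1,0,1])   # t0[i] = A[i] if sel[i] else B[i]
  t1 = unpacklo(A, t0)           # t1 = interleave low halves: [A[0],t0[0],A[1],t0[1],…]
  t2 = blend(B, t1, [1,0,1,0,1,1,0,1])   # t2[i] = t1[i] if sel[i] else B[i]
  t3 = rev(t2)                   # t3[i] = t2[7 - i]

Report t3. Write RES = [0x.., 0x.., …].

RES = [ 0x48  0x1e  0x49  0x49  0x48  0x7b  0xd4  0xcc ]

→ t0 |b4|7b|49|48|2a|87|1e|d3|
→ t1 |cc|b4|7b|7b|49|49|e3|48|
→ t2 |cc|d4|7b|48|49|49|1e|48|
→ t3 |48|1e|49|49|48|7b|d4|cc|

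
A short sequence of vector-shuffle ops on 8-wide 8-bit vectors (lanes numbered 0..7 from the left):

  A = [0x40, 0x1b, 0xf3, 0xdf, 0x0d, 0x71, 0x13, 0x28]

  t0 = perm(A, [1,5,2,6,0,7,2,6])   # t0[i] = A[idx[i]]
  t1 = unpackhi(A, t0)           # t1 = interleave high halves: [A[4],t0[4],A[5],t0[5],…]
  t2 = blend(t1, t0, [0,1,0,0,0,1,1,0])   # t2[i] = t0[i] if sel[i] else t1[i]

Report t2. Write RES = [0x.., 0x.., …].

t0 = [0x1b, 0x71, 0xf3, 0x13, 0x40, 0x28, 0xf3, 0x13]
t1 = [0x0d, 0x40, 0x71, 0x28, 0x13, 0xf3, 0x28, 0x13]
t2 = [0x0d, 0x71, 0x71, 0x28, 0x13, 0x28, 0xf3, 0x13]

RES = [0x0d, 0x71, 0x71, 0x28, 0x13, 0x28, 0xf3, 0x13]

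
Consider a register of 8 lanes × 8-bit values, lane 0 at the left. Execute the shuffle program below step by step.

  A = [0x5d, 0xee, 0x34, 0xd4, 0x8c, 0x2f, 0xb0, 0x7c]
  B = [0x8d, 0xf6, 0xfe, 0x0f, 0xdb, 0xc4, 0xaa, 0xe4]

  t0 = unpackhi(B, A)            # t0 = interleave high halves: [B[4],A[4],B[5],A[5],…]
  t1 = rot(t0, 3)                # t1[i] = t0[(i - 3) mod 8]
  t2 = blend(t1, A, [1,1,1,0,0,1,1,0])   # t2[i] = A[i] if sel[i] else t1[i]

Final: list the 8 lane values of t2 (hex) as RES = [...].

→ t0 |db|8c|c4|2f|aa|b0|e4|7c|
→ t1 |b0|e4|7c|db|8c|c4|2f|aa|
→ t2 |5d|ee|34|db|8c|2f|b0|aa|

RES = [ 0x5d  0xee  0x34  0xdb  0x8c  0x2f  0xb0  0xaa ]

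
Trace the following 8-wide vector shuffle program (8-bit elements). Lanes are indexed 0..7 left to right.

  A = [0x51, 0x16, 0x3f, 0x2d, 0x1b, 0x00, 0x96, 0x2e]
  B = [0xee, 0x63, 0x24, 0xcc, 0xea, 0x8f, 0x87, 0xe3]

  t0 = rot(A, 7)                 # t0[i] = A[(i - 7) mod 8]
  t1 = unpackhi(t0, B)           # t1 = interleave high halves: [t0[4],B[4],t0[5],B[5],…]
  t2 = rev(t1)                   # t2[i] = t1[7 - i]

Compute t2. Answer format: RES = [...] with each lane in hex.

→ t0 |16|3f|2d|1b|00|96|2e|51|
→ t1 |00|ea|96|8f|2e|87|51|e3|
→ t2 |e3|51|87|2e|8f|96|ea|00|

RES = [0xe3, 0x51, 0x87, 0x2e, 0x8f, 0x96, 0xea, 0x00]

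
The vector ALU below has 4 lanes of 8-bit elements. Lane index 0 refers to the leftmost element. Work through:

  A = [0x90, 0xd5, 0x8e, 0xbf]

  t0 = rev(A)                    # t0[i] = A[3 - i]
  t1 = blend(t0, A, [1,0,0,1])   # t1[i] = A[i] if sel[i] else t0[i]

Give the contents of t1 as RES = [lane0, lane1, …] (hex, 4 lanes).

RES = [0x90, 0x8e, 0xd5, 0xbf]

t0 = [0xbf, 0x8e, 0xd5, 0x90]
t1 = [0x90, 0x8e, 0xd5, 0xbf]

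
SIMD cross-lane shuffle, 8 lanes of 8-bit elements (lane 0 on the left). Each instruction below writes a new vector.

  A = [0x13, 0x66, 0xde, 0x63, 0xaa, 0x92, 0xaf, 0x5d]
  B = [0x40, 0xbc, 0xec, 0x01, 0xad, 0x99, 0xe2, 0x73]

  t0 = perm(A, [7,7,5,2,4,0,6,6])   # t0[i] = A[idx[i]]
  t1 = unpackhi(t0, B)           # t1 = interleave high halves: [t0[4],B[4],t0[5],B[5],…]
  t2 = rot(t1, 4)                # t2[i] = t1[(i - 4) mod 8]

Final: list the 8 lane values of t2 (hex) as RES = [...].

  t0: 5d 5d 92 de aa 13 af af
  t1: aa ad 13 99 af e2 af 73
  t2: af e2 af 73 aa ad 13 99

RES = [ 0xaf  0xe2  0xaf  0x73  0xaa  0xad  0x13  0x99 ]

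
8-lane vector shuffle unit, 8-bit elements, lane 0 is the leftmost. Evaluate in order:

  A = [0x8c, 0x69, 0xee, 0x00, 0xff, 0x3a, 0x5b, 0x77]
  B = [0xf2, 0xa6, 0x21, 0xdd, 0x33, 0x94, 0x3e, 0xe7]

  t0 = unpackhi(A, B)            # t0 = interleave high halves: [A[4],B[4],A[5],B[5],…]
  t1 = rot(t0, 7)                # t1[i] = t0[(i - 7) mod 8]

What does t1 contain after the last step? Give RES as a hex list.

  t0: ff 33 3a 94 5b 3e 77 e7
  t1: 33 3a 94 5b 3e 77 e7 ff

RES = [0x33, 0x3a, 0x94, 0x5b, 0x3e, 0x77, 0xe7, 0xff]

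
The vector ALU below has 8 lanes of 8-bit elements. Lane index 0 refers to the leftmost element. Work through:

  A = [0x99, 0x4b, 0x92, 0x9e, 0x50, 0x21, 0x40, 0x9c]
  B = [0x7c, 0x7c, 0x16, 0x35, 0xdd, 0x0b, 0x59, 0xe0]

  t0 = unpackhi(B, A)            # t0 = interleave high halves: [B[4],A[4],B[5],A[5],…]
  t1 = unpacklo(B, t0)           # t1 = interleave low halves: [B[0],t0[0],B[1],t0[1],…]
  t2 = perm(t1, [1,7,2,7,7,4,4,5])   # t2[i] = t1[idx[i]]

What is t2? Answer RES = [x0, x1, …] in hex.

→ t0 |dd|50|0b|21|59|40|e0|9c|
→ t1 |7c|dd|7c|50|16|0b|35|21|
→ t2 |dd|21|7c|21|21|16|16|0b|

RES = [ 0xdd  0x21  0x7c  0x21  0x21  0x16  0x16  0x0b ]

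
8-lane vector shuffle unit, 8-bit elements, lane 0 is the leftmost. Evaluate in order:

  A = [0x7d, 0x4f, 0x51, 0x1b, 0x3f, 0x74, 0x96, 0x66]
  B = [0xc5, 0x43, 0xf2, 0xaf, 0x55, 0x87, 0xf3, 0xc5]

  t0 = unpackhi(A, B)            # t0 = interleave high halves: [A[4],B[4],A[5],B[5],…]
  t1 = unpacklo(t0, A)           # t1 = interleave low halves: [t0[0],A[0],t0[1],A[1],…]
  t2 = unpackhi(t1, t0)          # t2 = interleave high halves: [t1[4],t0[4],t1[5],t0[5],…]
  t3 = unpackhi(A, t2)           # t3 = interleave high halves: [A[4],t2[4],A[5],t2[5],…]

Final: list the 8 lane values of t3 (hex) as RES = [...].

RES = [0x3f, 0x87, 0x74, 0x66, 0x96, 0x1b, 0x66, 0xc5]

t0 = [0x3f, 0x55, 0x74, 0x87, 0x96, 0xf3, 0x66, 0xc5]
t1 = [0x3f, 0x7d, 0x55, 0x4f, 0x74, 0x51, 0x87, 0x1b]
t2 = [0x74, 0x96, 0x51, 0xf3, 0x87, 0x66, 0x1b, 0xc5]
t3 = [0x3f, 0x87, 0x74, 0x66, 0x96, 0x1b, 0x66, 0xc5]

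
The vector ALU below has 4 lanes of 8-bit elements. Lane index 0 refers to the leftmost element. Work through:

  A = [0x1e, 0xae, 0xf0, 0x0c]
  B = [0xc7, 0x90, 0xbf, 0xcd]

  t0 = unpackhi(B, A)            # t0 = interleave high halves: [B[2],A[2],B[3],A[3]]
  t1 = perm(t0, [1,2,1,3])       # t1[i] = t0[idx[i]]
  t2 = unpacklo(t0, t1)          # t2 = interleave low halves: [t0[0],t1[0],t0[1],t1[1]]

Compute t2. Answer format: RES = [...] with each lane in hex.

RES = [0xbf, 0xf0, 0xf0, 0xcd]

t0 = [0xbf, 0xf0, 0xcd, 0x0c]
t1 = [0xf0, 0xcd, 0xf0, 0x0c]
t2 = [0xbf, 0xf0, 0xf0, 0xcd]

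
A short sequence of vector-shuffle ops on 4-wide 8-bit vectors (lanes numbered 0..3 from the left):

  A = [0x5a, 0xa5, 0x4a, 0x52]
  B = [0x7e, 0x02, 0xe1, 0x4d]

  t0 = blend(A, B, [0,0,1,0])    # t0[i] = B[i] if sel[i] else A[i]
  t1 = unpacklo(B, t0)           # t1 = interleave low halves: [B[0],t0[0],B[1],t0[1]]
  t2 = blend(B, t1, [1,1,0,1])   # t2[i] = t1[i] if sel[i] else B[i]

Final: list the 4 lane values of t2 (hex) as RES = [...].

→ t0 |5a|a5|e1|52|
→ t1 |7e|5a|02|a5|
→ t2 |7e|5a|e1|a5|

RES = [0x7e, 0x5a, 0xe1, 0xa5]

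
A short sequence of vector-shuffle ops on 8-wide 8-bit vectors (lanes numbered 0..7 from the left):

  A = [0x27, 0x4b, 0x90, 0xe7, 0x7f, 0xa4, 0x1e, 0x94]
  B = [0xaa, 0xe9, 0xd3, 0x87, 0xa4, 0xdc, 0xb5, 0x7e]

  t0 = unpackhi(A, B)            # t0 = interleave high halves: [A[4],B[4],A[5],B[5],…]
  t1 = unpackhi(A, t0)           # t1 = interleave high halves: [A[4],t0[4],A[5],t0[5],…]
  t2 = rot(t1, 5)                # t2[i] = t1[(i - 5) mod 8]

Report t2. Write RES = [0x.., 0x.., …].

→ t0 |7f|a4|a4|dc|1e|b5|94|7e|
→ t1 |7f|1e|a4|b5|1e|94|94|7e|
→ t2 |b5|1e|94|94|7e|7f|1e|a4|

RES = [0xb5, 0x1e, 0x94, 0x94, 0x7e, 0x7f, 0x1e, 0xa4]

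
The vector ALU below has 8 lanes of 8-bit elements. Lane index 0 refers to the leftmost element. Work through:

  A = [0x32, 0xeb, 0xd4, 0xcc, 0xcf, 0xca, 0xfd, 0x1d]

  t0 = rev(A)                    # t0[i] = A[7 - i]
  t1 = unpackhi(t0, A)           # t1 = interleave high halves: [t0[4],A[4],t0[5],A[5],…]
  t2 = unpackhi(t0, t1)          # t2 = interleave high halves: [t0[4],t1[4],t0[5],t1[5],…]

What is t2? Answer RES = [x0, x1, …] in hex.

RES = [ 0xcc  0xeb  0xd4  0xfd  0xeb  0x32  0x32  0x1d ]

→ t0 |1d|fd|ca|cf|cc|d4|eb|32|
→ t1 |cc|cf|d4|ca|eb|fd|32|1d|
→ t2 |cc|eb|d4|fd|eb|32|32|1d|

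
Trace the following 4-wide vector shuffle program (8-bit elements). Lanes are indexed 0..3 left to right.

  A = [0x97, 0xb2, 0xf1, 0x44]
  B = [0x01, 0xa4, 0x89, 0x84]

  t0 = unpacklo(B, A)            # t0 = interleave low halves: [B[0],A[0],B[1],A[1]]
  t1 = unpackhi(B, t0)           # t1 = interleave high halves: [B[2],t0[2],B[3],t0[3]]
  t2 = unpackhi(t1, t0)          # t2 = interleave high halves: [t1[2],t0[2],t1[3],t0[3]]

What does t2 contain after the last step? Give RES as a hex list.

t0 = [0x01, 0x97, 0xa4, 0xb2]
t1 = [0x89, 0xa4, 0x84, 0xb2]
t2 = [0x84, 0xa4, 0xb2, 0xb2]

RES = [ 0x84  0xa4  0xb2  0xb2 ]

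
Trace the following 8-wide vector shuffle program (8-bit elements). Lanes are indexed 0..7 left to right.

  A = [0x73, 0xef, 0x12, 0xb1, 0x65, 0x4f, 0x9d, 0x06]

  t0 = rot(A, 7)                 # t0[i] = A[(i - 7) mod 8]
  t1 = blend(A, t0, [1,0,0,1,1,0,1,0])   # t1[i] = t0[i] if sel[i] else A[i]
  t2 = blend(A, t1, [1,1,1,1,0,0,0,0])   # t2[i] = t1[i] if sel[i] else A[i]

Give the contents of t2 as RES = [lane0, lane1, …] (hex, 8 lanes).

RES = [ 0xef  0xef  0x12  0x65  0x65  0x4f  0x9d  0x06 ]

t0 = [0xef, 0x12, 0xb1, 0x65, 0x4f, 0x9d, 0x06, 0x73]
t1 = [0xef, 0xef, 0x12, 0x65, 0x4f, 0x4f, 0x06, 0x06]
t2 = [0xef, 0xef, 0x12, 0x65, 0x65, 0x4f, 0x9d, 0x06]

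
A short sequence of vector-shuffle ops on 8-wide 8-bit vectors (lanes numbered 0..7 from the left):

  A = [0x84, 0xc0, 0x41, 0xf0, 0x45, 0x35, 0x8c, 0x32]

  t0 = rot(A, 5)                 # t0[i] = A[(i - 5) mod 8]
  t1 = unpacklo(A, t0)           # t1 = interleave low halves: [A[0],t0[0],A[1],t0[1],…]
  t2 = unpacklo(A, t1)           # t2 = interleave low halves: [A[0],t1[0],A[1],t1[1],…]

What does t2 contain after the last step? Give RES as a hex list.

RES = [ 0x84  0x84  0xc0  0xf0  0x41  0xc0  0xf0  0x45 ]

t0 = [0xf0, 0x45, 0x35, 0x8c, 0x32, 0x84, 0xc0, 0x41]
t1 = [0x84, 0xf0, 0xc0, 0x45, 0x41, 0x35, 0xf0, 0x8c]
t2 = [0x84, 0x84, 0xc0, 0xf0, 0x41, 0xc0, 0xf0, 0x45]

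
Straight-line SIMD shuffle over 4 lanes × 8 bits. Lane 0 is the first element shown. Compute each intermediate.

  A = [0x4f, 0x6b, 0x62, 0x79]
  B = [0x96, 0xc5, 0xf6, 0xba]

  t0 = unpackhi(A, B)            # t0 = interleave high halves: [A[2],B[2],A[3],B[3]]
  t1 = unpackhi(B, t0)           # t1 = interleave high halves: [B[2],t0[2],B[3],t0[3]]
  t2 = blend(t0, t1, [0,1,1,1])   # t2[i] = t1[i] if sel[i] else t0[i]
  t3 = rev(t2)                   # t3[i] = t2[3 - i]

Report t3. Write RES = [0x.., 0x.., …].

→ t0 |62|f6|79|ba|
→ t1 |f6|79|ba|ba|
→ t2 |62|79|ba|ba|
→ t3 |ba|ba|79|62|

RES = [0xba, 0xba, 0x79, 0x62]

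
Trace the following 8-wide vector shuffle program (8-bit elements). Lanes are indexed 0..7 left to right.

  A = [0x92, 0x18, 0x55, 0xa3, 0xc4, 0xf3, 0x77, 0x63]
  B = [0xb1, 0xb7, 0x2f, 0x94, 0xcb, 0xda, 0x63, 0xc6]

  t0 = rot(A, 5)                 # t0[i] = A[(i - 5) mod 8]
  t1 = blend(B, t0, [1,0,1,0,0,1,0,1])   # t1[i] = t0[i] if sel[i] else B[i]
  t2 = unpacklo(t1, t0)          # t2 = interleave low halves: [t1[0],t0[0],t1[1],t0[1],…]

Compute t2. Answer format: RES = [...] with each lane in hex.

  t0: a3 c4 f3 77 63 92 18 55
  t1: a3 b7 f3 94 cb 92 63 55
  t2: a3 a3 b7 c4 f3 f3 94 77

RES = [ 0xa3  0xa3  0xb7  0xc4  0xf3  0xf3  0x94  0x77 ]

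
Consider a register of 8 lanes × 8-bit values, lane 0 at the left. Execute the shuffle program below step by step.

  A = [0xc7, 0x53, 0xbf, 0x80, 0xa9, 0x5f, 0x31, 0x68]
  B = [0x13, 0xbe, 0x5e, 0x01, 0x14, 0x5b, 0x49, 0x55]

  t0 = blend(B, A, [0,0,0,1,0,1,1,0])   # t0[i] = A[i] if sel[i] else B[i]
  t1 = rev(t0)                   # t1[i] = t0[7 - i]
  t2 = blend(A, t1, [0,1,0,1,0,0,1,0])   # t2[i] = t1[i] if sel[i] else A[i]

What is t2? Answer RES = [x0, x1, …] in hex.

t0 = [0x13, 0xbe, 0x5e, 0x80, 0x14, 0x5f, 0x31, 0x55]
t1 = [0x55, 0x31, 0x5f, 0x14, 0x80, 0x5e, 0xbe, 0x13]
t2 = [0xc7, 0x31, 0xbf, 0x14, 0xa9, 0x5f, 0xbe, 0x68]

RES = [ 0xc7  0x31  0xbf  0x14  0xa9  0x5f  0xbe  0x68 ]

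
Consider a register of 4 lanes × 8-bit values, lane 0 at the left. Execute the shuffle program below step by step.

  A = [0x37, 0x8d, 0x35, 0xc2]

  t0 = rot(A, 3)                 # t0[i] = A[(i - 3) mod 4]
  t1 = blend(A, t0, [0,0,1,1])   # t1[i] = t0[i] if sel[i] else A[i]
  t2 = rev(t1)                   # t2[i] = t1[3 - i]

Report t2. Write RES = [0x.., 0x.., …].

t0 = [0x8d, 0x35, 0xc2, 0x37]
t1 = [0x37, 0x8d, 0xc2, 0x37]
t2 = [0x37, 0xc2, 0x8d, 0x37]

RES = [ 0x37  0xc2  0x8d  0x37 ]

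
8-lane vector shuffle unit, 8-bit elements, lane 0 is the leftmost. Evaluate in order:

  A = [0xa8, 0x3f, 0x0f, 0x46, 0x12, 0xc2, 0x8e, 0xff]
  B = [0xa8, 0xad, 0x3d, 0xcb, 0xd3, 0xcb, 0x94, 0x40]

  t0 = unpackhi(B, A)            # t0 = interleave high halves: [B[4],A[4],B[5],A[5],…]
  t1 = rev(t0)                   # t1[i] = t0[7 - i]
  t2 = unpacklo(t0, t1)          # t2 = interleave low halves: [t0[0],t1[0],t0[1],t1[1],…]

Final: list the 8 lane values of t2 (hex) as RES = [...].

RES = [ 0xd3  0xff  0x12  0x40  0xcb  0x8e  0xc2  0x94 ]

  t0: d3 12 cb c2 94 8e 40 ff
  t1: ff 40 8e 94 c2 cb 12 d3
  t2: d3 ff 12 40 cb 8e c2 94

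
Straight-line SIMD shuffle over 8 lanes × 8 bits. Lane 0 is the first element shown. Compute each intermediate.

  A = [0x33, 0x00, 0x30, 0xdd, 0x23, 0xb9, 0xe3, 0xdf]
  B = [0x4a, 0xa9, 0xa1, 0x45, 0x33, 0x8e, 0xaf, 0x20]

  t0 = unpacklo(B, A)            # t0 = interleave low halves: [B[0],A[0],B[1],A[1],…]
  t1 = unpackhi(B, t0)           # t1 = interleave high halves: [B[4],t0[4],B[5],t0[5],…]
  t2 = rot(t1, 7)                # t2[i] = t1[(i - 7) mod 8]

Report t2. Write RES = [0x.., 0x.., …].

  t0: 4a 33 a9 00 a1 30 45 dd
  t1: 33 a1 8e 30 af 45 20 dd
  t2: a1 8e 30 af 45 20 dd 33

RES = [ 0xa1  0x8e  0x30  0xaf  0x45  0x20  0xdd  0x33 ]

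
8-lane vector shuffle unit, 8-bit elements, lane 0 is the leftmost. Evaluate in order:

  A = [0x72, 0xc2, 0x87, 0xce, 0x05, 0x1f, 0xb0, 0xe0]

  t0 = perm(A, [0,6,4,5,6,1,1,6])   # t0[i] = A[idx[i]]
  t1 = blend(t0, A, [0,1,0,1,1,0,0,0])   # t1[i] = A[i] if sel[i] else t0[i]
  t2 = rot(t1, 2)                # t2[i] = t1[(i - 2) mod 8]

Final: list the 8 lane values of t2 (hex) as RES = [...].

RES = [ 0xc2  0xb0  0x72  0xc2  0x05  0xce  0x05  0xc2 ]

→ t0 |72|b0|05|1f|b0|c2|c2|b0|
→ t1 |72|c2|05|ce|05|c2|c2|b0|
→ t2 |c2|b0|72|c2|05|ce|05|c2|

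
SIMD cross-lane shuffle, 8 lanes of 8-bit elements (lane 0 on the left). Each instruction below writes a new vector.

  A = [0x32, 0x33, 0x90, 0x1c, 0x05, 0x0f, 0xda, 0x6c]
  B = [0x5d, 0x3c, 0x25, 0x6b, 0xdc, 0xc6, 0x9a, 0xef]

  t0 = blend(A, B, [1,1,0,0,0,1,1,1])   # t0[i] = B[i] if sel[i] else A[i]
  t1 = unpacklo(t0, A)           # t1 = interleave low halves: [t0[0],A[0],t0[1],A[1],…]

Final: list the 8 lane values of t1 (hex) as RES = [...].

RES = [0x5d, 0x32, 0x3c, 0x33, 0x90, 0x90, 0x1c, 0x1c]

  t0: 5d 3c 90 1c 05 c6 9a ef
  t1: 5d 32 3c 33 90 90 1c 1c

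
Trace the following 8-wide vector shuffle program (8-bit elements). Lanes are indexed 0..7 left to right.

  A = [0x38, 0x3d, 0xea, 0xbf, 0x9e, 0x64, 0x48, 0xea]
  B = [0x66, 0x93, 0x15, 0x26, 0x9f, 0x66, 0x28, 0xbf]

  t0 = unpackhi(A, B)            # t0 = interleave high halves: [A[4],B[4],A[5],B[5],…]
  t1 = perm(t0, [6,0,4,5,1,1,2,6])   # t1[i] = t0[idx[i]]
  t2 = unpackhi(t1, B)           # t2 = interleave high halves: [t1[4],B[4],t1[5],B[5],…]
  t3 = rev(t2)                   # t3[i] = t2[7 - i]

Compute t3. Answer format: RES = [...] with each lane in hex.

RES = [0xbf, 0xea, 0x28, 0x64, 0x66, 0x9f, 0x9f, 0x9f]

→ t0 |9e|9f|64|66|48|28|ea|bf|
→ t1 |ea|9e|48|28|9f|9f|64|ea|
→ t2 |9f|9f|9f|66|64|28|ea|bf|
→ t3 |bf|ea|28|64|66|9f|9f|9f|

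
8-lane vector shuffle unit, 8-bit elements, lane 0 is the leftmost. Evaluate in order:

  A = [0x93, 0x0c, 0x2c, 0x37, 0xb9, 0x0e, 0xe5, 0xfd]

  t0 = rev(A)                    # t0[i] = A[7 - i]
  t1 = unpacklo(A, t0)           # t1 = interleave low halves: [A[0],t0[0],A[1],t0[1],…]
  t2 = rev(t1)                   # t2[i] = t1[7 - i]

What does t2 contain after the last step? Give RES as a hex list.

  t0: fd e5 0e b9 37 2c 0c 93
  t1: 93 fd 0c e5 2c 0e 37 b9
  t2: b9 37 0e 2c e5 0c fd 93

RES = [0xb9, 0x37, 0x0e, 0x2c, 0xe5, 0x0c, 0xfd, 0x93]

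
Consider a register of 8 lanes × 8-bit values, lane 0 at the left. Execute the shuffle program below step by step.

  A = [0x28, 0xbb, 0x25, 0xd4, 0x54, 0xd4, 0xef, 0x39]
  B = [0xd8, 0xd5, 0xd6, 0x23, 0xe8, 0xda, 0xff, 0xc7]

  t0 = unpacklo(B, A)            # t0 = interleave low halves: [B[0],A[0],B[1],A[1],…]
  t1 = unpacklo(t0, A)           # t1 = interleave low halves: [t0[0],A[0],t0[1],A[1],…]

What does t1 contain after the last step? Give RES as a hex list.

t0 = [0xd8, 0x28, 0xd5, 0xbb, 0xd6, 0x25, 0x23, 0xd4]
t1 = [0xd8, 0x28, 0x28, 0xbb, 0xd5, 0x25, 0xbb, 0xd4]

RES = [0xd8, 0x28, 0x28, 0xbb, 0xd5, 0x25, 0xbb, 0xd4]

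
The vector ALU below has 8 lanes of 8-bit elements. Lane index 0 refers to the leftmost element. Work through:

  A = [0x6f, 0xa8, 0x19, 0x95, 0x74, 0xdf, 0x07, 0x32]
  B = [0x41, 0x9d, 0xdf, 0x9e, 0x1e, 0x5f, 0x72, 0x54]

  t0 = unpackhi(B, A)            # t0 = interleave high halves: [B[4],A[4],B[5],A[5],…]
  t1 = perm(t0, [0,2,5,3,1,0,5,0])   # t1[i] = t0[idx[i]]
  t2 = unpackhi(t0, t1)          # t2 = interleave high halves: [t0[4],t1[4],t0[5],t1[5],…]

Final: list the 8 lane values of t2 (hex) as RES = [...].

RES = [ 0x72  0x74  0x07  0x1e  0x54  0x07  0x32  0x1e ]

→ t0 |1e|74|5f|df|72|07|54|32|
→ t1 |1e|5f|07|df|74|1e|07|1e|
→ t2 |72|74|07|1e|54|07|32|1e|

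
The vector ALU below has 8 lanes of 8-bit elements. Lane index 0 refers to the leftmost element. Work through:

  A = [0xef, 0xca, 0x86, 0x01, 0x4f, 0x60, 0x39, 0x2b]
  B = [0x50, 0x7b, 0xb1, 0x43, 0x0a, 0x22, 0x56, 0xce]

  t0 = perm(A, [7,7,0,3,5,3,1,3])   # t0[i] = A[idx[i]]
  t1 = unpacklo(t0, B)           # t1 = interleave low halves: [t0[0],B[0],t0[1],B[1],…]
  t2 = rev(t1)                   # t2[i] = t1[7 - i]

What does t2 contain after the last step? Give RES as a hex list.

RES = [ 0x43  0x01  0xb1  0xef  0x7b  0x2b  0x50  0x2b ]

t0 = [0x2b, 0x2b, 0xef, 0x01, 0x60, 0x01, 0xca, 0x01]
t1 = [0x2b, 0x50, 0x2b, 0x7b, 0xef, 0xb1, 0x01, 0x43]
t2 = [0x43, 0x01, 0xb1, 0xef, 0x7b, 0x2b, 0x50, 0x2b]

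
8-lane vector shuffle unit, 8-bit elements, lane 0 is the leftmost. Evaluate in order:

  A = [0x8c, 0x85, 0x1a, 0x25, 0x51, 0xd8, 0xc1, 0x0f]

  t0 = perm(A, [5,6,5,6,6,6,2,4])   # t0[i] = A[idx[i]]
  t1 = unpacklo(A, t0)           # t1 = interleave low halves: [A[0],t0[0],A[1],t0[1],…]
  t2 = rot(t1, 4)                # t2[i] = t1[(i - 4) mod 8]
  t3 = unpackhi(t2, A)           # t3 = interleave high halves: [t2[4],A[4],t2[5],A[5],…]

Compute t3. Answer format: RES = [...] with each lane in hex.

t0 = [0xd8, 0xc1, 0xd8, 0xc1, 0xc1, 0xc1, 0x1a, 0x51]
t1 = [0x8c, 0xd8, 0x85, 0xc1, 0x1a, 0xd8, 0x25, 0xc1]
t2 = [0x1a, 0xd8, 0x25, 0xc1, 0x8c, 0xd8, 0x85, 0xc1]
t3 = [0x8c, 0x51, 0xd8, 0xd8, 0x85, 0xc1, 0xc1, 0x0f]

RES = [ 0x8c  0x51  0xd8  0xd8  0x85  0xc1  0xc1  0x0f ]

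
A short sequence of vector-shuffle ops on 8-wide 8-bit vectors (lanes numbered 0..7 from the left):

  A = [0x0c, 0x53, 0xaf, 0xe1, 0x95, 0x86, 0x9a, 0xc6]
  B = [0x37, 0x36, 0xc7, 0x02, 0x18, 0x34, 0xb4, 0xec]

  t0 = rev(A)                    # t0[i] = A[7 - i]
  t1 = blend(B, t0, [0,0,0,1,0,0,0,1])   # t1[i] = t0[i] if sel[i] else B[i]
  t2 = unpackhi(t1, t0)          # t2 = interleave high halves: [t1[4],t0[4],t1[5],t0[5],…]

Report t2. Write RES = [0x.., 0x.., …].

→ t0 |c6|9a|86|95|e1|af|53|0c|
→ t1 |37|36|c7|95|18|34|b4|0c|
→ t2 |18|e1|34|af|b4|53|0c|0c|

RES = [ 0x18  0xe1  0x34  0xaf  0xb4  0x53  0x0c  0x0c ]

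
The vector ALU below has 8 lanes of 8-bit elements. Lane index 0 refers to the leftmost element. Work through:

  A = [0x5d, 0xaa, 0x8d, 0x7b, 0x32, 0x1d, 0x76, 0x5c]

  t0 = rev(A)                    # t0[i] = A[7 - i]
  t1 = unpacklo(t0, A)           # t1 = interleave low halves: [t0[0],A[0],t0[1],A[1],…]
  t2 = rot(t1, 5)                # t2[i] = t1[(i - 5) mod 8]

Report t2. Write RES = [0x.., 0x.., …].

t0 = [0x5c, 0x76, 0x1d, 0x32, 0x7b, 0x8d, 0xaa, 0x5d]
t1 = [0x5c, 0x5d, 0x76, 0xaa, 0x1d, 0x8d, 0x32, 0x7b]
t2 = [0xaa, 0x1d, 0x8d, 0x32, 0x7b, 0x5c, 0x5d, 0x76]

RES = [0xaa, 0x1d, 0x8d, 0x32, 0x7b, 0x5c, 0x5d, 0x76]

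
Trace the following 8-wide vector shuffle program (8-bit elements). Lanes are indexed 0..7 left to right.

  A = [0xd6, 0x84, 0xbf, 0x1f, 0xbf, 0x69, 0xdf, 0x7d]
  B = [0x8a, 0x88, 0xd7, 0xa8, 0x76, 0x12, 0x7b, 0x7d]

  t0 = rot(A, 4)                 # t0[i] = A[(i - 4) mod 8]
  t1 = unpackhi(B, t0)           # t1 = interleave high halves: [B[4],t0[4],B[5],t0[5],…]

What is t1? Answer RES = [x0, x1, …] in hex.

RES = [0x76, 0xd6, 0x12, 0x84, 0x7b, 0xbf, 0x7d, 0x1f]

→ t0 |bf|69|df|7d|d6|84|bf|1f|
→ t1 |76|d6|12|84|7b|bf|7d|1f|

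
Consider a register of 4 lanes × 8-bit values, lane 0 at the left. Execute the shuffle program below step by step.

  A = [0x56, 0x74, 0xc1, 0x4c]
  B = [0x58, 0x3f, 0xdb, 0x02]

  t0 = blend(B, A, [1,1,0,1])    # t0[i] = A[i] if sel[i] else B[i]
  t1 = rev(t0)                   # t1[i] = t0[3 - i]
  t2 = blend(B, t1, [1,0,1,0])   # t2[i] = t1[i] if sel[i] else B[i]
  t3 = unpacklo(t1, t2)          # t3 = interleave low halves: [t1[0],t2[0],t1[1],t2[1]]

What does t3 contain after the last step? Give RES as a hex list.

  t0: 56 74 db 4c
  t1: 4c db 74 56
  t2: 4c 3f 74 02
  t3: 4c 4c db 3f

RES = [0x4c, 0x4c, 0xdb, 0x3f]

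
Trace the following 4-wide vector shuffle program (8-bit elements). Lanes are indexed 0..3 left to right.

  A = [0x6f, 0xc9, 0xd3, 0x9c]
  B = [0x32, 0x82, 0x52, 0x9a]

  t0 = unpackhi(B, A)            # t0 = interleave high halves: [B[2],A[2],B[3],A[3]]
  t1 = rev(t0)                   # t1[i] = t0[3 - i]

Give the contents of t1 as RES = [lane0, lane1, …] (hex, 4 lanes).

RES = [ 0x9c  0x9a  0xd3  0x52 ]

→ t0 |52|d3|9a|9c|
→ t1 |9c|9a|d3|52|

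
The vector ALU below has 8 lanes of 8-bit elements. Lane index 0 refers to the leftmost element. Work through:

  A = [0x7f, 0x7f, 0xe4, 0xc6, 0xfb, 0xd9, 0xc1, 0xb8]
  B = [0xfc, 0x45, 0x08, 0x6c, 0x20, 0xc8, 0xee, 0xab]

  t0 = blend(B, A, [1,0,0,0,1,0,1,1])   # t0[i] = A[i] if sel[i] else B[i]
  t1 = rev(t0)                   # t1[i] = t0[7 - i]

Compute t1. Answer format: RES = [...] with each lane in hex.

RES = [ 0xb8  0xc1  0xc8  0xfb  0x6c  0x08  0x45  0x7f ]

t0 = [0x7f, 0x45, 0x08, 0x6c, 0xfb, 0xc8, 0xc1, 0xb8]
t1 = [0xb8, 0xc1, 0xc8, 0xfb, 0x6c, 0x08, 0x45, 0x7f]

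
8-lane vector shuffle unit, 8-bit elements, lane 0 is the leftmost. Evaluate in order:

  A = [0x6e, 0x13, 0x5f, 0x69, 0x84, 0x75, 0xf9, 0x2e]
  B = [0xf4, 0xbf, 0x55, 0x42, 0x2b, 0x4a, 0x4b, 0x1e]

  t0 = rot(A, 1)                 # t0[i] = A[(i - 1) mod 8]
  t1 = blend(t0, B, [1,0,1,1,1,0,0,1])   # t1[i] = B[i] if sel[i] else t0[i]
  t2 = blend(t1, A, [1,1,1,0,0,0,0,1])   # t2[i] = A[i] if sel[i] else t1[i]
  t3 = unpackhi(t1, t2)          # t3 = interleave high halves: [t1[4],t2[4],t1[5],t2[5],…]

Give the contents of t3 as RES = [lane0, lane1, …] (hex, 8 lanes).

→ t0 |2e|6e|13|5f|69|84|75|f9|
→ t1 |f4|6e|55|42|2b|84|75|1e|
→ t2 |6e|13|5f|42|2b|84|75|2e|
→ t3 |2b|2b|84|84|75|75|1e|2e|

RES = [ 0x2b  0x2b  0x84  0x84  0x75  0x75  0x1e  0x2e ]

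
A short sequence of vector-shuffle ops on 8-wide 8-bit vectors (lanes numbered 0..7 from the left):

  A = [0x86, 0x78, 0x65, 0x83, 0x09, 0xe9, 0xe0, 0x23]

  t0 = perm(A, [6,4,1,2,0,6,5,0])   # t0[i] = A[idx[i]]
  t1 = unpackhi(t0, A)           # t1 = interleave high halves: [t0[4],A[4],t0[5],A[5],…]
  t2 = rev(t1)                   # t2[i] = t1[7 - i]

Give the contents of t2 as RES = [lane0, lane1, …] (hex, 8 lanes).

t0 = [0xe0, 0x09, 0x78, 0x65, 0x86, 0xe0, 0xe9, 0x86]
t1 = [0x86, 0x09, 0xe0, 0xe9, 0xe9, 0xe0, 0x86, 0x23]
t2 = [0x23, 0x86, 0xe0, 0xe9, 0xe9, 0xe0, 0x09, 0x86]

RES = [0x23, 0x86, 0xe0, 0xe9, 0xe9, 0xe0, 0x09, 0x86]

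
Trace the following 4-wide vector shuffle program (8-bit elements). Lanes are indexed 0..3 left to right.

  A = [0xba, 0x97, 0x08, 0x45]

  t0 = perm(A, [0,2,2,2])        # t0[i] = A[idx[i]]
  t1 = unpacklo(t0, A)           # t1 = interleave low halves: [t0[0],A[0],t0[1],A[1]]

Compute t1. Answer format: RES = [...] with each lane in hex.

t0 = [0xba, 0x08, 0x08, 0x08]
t1 = [0xba, 0xba, 0x08, 0x97]

RES = [0xba, 0xba, 0x08, 0x97]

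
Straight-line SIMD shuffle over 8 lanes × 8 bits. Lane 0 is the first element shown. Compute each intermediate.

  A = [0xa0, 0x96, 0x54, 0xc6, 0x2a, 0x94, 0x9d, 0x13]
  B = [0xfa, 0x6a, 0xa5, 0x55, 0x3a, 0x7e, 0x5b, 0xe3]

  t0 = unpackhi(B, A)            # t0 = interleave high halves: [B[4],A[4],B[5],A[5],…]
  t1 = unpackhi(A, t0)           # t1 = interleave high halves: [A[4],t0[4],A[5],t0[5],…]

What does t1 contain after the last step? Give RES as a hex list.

RES = [ 0x2a  0x5b  0x94  0x9d  0x9d  0xe3  0x13  0x13 ]

  t0: 3a 2a 7e 94 5b 9d e3 13
  t1: 2a 5b 94 9d 9d e3 13 13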